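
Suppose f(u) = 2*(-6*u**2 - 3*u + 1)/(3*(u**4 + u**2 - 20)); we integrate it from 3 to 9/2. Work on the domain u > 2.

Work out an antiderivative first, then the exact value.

Antiderivative: F(u) = -(145*log(u - 2) - 85*log(u + 2) - 30*log(u**2 + 5) + 124*sqrt(5)*atan(sqrt(5)*u/5))/270; value = -62*sqrt(5)*atan(9*sqrt(5)/10)/135 - 17*log(5)/54 - 29*log(5/2)/54 - log(14)/9 + log(101/4)/9 + 17*log(13/2)/54 + 62*sqrt(5)*atan(3*sqrt(5)/5)/135

The denominator factors as 3*(u - 2)*(u + 2)*(u**2 + 5); partial fractions split f into directly integrable pieces: 2*(3*u - 31)/(27*(u**2 + 5)) + 17/(54*(u + 2)) - 29/(54*(u - 2)).
F(u) = -(145*log(u - 2) - 85*log(u + 2) - 30*log(u**2 + 5) + 124*sqrt(5)*atan(sqrt(5)*u/5))/270 is an antiderivative of f.
Check: d/du[-(145*log(u - 2) - 85*log(u + 2) - 30*log(u**2 + 5) + 124*sqrt(5)*atan(sqrt(5)*u/5))/270] = (-12*u**2 - 6*u + 2)/(3*u**4 + 3*u**2 - 60), which equals f(u).
F(9/2) = -62*sqrt(5)*atan(9*sqrt(5)/10)/135 - 29*log(5/2)/54 + log(101/4)/9 + 17*log(13/2)/54; F(3) = -62*sqrt(5)*atan(3*sqrt(5)/5)/135 + log(14)/9 + 17*log(5)/54.
Integral = F(9/2) - F(3) = -62*sqrt(5)*atan(9*sqrt(5)/10)/135 - 17*log(5)/54 - 29*log(5/2)/54 - log(14)/9 + log(101/4)/9 + 17*log(13/2)/54 + 62*sqrt(5)*atan(3*sqrt(5)/5)/135.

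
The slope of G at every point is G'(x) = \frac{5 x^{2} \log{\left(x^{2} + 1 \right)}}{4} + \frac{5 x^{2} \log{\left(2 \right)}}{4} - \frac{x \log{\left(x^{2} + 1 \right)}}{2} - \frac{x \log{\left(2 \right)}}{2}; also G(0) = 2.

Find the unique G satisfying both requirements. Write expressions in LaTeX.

Integrate term by term and add the pieces.
A general antiderivative is - \frac{5 x^{3}}{18} + \frac{x^{2}}{4} + \frac{5 x}{6} + \left(\frac{5 x^{3}}{12} - \frac{x^{2}}{4}\right) \log{\left(2 x^{2} + 2 \right)} - \frac{\log{\left(x^{2} + 1 \right)}}{4} - \frac{5 \operatorname{atan}{\left(x \right)}}{6} + C.
The condition gives C = 2 - (0) = 2.
So G(x) = \frac{5 x^{3} \log{\left(x^{2} + 1 \right)}}{12} - \frac{5 x^{3}}{18} + \frac{5 x^{3} \log{\left(2 \right)}}{12} - \frac{x^{2} \log{\left(x^{2} + 1 \right)}}{4} - \frac{x^{2} \log{\left(2 \right)}}{4} + \frac{x^{2}}{4} + \frac{5 x}{6} - \frac{\log{\left(x^{2} + 1 \right)}}{4} - \frac{5 \operatorname{atan}{\left(x \right)}}{6} + 2.
Check: d/dx[\frac{5 x^{3} \log{\left(x^{2} + 1 \right)}}{12} - \frac{5 x^{3}}{18} + \frac{5 x^{3} \log{\left(2 \right)}}{12} - \frac{x^{2} \log{\left(x^{2} + 1 \right)}}{4} - \frac{x^{2} \log{\left(2 \right)}}{4} + \frac{x^{2}}{4} + \frac{5 x}{6} - \frac{\log{\left(x^{2} + 1 \right)}}{4} - \frac{5 \operatorname{atan}{\left(x \right)}}{6} + 2] = \frac{5 x^{2} \log{\left(x^{2} + 1 \right)}}{4} + \frac{5 x^{2} \log{\left(2 \right)}}{4} - \frac{x \log{\left(x^{2} + 1 \right)}}{2} - \frac{x \log{\left(2 \right)}}{2} = G'(x).

G(x) = \frac{5 x^{3} \log{\left(x^{2} + 1 \right)}}{12} - \frac{5 x^{3}}{18} + \frac{5 x^{3} \log{\left(2 \right)}}{12} - \frac{x^{2} \log{\left(x^{2} + 1 \right)}}{4} - \frac{x^{2} \log{\left(2 \right)}}{4} + \frac{x^{2}}{4} + \frac{5 x}{6} - \frac{\log{\left(x^{2} + 1 \right)}}{4} - \frac{5 \operatorname{atan}{\left(x \right)}}{6} + 2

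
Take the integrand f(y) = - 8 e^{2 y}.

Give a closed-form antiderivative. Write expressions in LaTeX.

An antiderivative is F(y) = - 4 e^{2 y}.

Since d/dy undoes antidifferentiation here, F'(y) = f(y) is required of F(y).
Check: d/dy[- 4 e^{2 y}] = - 8 e^{2 y} = f(y).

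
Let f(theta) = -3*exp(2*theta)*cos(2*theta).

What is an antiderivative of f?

An antiderivative F(theta) passes only if d/dtheta[F] lands on f(theta) exactly.
Check: d/dtheta[-3*exp(2*theta)*sin(2*theta)/4 - 3*exp(2*theta)*cos(2*theta)/4] = -3*exp(2*theta)*cos(2*theta) = f(theta).

An antiderivative is F(theta) = -3*exp(2*theta)*sin(2*theta)/4 - 3*exp(2*theta)*cos(2*theta)/4.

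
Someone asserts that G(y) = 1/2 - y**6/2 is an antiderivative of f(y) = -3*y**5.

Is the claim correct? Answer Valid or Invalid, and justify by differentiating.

Valid - the claim checks out under differentiation.

d/dy[G] = -3*y**5
This equals f(y) exactly, so the claim holds.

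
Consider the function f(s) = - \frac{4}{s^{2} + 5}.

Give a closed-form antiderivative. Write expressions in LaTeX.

An antiderivative is F(s) = - \frac{4 \sqrt{5} \operatorname{atan}{\left(\frac{\sqrt{5} s}{5} \right)}}{5}.

Whatever form F(s) takes, F'(s) = f(s) is non-negotiable.
Check: d/ds[- \frac{4 \sqrt{5} \operatorname{atan}{\left(\frac{\sqrt{5} s}{5} \right)}}{5}] = - \frac{4}{s^{2} + 5} = f(s).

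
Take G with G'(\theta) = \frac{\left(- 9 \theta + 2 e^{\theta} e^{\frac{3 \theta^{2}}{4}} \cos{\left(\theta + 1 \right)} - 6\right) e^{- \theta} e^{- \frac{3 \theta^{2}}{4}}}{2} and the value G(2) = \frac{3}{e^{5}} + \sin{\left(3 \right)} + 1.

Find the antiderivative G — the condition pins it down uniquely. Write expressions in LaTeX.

For G(\theta) to be correct, d/d\theta[G] must agree with the stated G'(\theta) identically.
A general antiderivative is 3 e^{- \frac{3 \theta^{2}}{4} - \theta} + \sin{\left(\theta + 1 \right)} + C.
The condition gives C = \frac{3}{e^{5}} + \sin{\left(3 \right)} + 1 - (\frac{3}{e^{5}} + \sin{\left(3 \right)}) = 1.
So G(\theta) = 3 e^{- \frac{3 \theta^{2}}{4} - \theta} + \sin{\left(\theta + 1 \right)} + 1.
Check: d/d\theta[3 e^{- \frac{3 \theta^{2}}{4} - \theta} + \sin{\left(\theta + 1 \right)} + 1] = \frac{\left(- 9 \theta + 2 e^{\theta} e^{\frac{3 \theta^{2}}{4}} \cos{\left(\theta + 1 \right)} - 6\right) e^{- \theta} e^{- \frac{3 \theta^{2}}{4}}}{2} = G'(\theta).

G(\theta) = 3 e^{- \frac{3 \theta^{2}}{4} - \theta} + \sin{\left(\theta + 1 \right)} + 1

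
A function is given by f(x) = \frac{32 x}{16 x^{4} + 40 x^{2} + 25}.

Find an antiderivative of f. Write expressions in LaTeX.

The substitution u = 2 x^{2} + \frac{5}{2} works: f is exactly (dF/du)*(du/dx) for that inner function.
Check: d/dx[- \frac{2}{2 x^{2} + \frac{5}{2}}] = \frac{32 x}{16 x^{4} + 40 x^{2} + 25} = f(x).

An antiderivative is F(x) = - \frac{2}{2 x^{2} + \frac{5}{2}}.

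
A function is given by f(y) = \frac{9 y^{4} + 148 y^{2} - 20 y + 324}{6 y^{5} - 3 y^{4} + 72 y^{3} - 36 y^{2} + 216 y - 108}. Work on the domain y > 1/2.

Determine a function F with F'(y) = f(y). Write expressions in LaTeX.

An antiderivative F(y) passes only if d/dy[F] lands on f(y) exactly.
Check: d/dy[\frac{3 \log{\left(y - \frac{1}{2} \right)}}{2} - \frac{5}{\frac{3 y^{2}}{2} + 9}] = \frac{9 y^{4} + 148 y^{2} - 20 y + 324}{6 y^{5} - 3 y^{4} + 72 y^{3} - 36 y^{2} + 216 y - 108} = f(y).

An antiderivative is F(y) = \frac{3 \log{\left(y - \frac{1}{2} \right)}}{2} - \frac{5}{\frac{3 y^{2}}{2} + 9}.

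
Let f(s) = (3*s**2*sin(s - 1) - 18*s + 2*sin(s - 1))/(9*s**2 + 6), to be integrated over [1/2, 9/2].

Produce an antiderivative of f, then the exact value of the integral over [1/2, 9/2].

Antiderivative: F(s) = (-3*log(3*s**2/2 + 1) - cos(s - 1))/3; value = -log(251/8) + cos(1/2)/3 - cos(7/2)/3 + log(11/8)

A candidate is checked by its d/ds: the result must match f(s).
F(s) = (-3*log(3*s**2/2 + 1) - cos(s - 1))/3 is an antiderivative of f.
Check: d/ds[(-3*log(3*s**2/2 + 1) - cos(s - 1))/3] = (3*s**2*sin(s - 1) - 18*s + 2*sin(s - 1))/(9*s**2 + 6) = f(s).
F(9/2) = -log(251/8) - cos(7/2)/3; F(1/2) = -log(11/8) - cos(1/2)/3.
Integral = F(9/2) - F(1/2) = -log(251/8) + cos(1/2)/3 - cos(7/2)/3 + log(11/8).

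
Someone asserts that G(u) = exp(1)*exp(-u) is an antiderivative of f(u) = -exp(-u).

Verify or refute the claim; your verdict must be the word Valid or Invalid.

Invalid: d/du[G] - f = exp(1)*(-1 + exp(-1))*exp(-u), which is not 0.

d/du[G] = -exp(1)*exp(-u)
d/du[G] - f(u) = exp(1)*(-1 + exp(-1))*exp(-u) != 0.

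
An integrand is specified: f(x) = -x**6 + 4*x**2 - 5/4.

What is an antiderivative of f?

Integrate term by term and add the pieces.
Check: d/dx[-x*(12*x**6 - 112*x**2 + 105)/84] = -x**6 + 4*x**2 - 5/4 = f(x).

An antiderivative is F(x) = -x*(12*x**6 - 112*x**2 + 105)/84.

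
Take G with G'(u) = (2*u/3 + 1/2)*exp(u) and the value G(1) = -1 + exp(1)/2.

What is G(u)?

G'(u) has the shape v'r + vr' for v = 2*u/3 - 1/6 and r = exp(u) — it is the derivative of the product v*r.
A general antiderivative is (4*u - 1)*exp(u)/6 + C.
The condition gives C = -1 + exp(1)/2 - (exp(1)/2) = -1.
So G(u) = 2*u*exp(u)/3 - exp(u)/6 - 1.
Check: d/du[2*u*exp(u)/3 - exp(u)/6 - 1] = 2*u*exp(u)/3 + exp(u)/2, which equals G'(u).

G(u) = 2*u*exp(u)/3 - exp(u)/6 - 1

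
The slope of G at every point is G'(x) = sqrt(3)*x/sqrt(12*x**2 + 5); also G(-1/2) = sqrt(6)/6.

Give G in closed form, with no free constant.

G'(x) matches the chain-rule pattern g'(h)*h' with inner function h(x) = 4*x**2 + 5/3; substituting u = h(x) collapses the integral.
A general antiderivative is sqrt(4*x**2 + 5/3)/4 + C.
The condition gives C = sqrt(6)/6 - (sqrt(6)/6) = 0.
So G(x) = sqrt(3)*sqrt(12*x**2 + 5)/12.
Check: d/dx[sqrt(3)*sqrt(12*x**2 + 5)/12] = sqrt(3)*x/sqrt(12*x**2 + 5) = G'(x).

G(x) = sqrt(3)*sqrt(12*x**2 + 5)/12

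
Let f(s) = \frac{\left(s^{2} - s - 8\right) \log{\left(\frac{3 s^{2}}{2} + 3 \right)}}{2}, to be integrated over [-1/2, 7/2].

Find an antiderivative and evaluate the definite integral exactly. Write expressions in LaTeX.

Antiderivative: F(s) = - \frac{s^{3}}{9} + \frac{s^{2}}{4} + \frac{26 s}{3} + \left(\frac{s^{3}}{6} - \frac{s^{2}}{4} - 4 s\right) \log{\left(\frac{3 s^{2}}{2} + 3 \right)} - \frac{\log{\left(s^{2} + 2 \right)}}{2} - \frac{26 \sqrt{2} \operatorname{atan}{\left(\frac{\sqrt{2} s}{2} \right)}}{3}; value = - \frac{119 \log{\left(\frac{171}{8} \right)}}{12} - \frac{26 \sqrt{2} \operatorname{atan}{\left(\frac{7 \sqrt{2}}{4} \right)}}{3} - \frac{26 \sqrt{2} \operatorname{atan}{\left(\frac{\sqrt{2}}{4} \right)}}{3} - \frac{23 \log{\left(\frac{27}{8} \right)}}{12} - \frac{\log{\left(\frac{57}{4} \right)}}{2} + \frac{\log{\left(\frac{9}{4} \right)}}{2} + \frac{296}{9}

Differentiate the proposed F(s) back; it has to land on f(s) exactly.
F(s) = - \frac{s^{3}}{9} + \frac{s^{2}}{4} + \frac{26 s}{3} + \left(\frac{s^{3}}{6} - \frac{s^{2}}{4} - 4 s\right) \log{\left(\frac{3 s^{2}}{2} + 3 \right)} - \frac{\log{\left(s^{2} + 2 \right)}}{2} - \frac{26 \sqrt{2} \operatorname{atan}{\left(\frac{\sqrt{2} s}{2} \right)}}{3} is an antiderivative of f.
Check: d/ds[- \frac{s^{3}}{9} + \frac{s^{2}}{4} + \frac{26 s}{3} + \left(\frac{s^{3}}{6} - \frac{s^{2}}{4} - 4 s\right) \log{\left(\frac{3 s^{2}}{2} + 3 \right)} - \frac{\log{\left(s^{2} + 2 \right)}}{2} - \frac{26 \sqrt{2} \operatorname{atan}{\left(\frac{\sqrt{2} s}{2} \right)}}{3}] = \frac{s^{2} \log{\left(\frac{s^{2}}{2} + 1 \right)}}{2} + \frac{s^{2} \log{\left(3 \right)}}{2} - \frac{s \log{\left(\frac{s^{2}}{2} + 1 \right)}}{2} - \frac{s \log{\left(3 \right)}}{2} - 4 \log{\left(\frac{s^{2}}{2} + 1 \right)} - 4 \log{\left(3 \right)}, which equals f(s).
F(7/2) = - \frac{119 \log{\left(\frac{171}{8} \right)}}{12} - \frac{26 \sqrt{2} \operatorname{atan}{\left(\frac{7 \sqrt{2}}{4} \right)}}{3} - \frac{\log{\left(\frac{57}{4} \right)}}{2} + \frac{4123}{144}; F(-1/2) = - \frac{613}{144} - \frac{\log{\left(\frac{9}{4} \right)}}{2} + \frac{23 \log{\left(\frac{27}{8} \right)}}{12} + \frac{26 \sqrt{2} \operatorname{atan}{\left(\frac{\sqrt{2}}{4} \right)}}{3}.
Integral = F(7/2) - F(-1/2) = - \frac{119 \log{\left(\frac{171}{8} \right)}}{12} - \frac{26 \sqrt{2} \operatorname{atan}{\left(\frac{7 \sqrt{2}}{4} \right)}}{3} - \frac{26 \sqrt{2} \operatorname{atan}{\left(\frac{\sqrt{2}}{4} \right)}}{3} - \frac{23 \log{\left(\frac{27}{8} \right)}}{12} - \frac{\log{\left(\frac{57}{4} \right)}}{2} + \frac{\log{\left(\frac{9}{4} \right)}}{2} + \frac{296}{9}.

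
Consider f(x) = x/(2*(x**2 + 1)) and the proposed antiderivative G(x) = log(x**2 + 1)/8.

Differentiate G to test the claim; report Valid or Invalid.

d/dx[G] = x/(4*x**2 + 4)
d/dx[G] - f(x) = -x/(4*x**2 + 4) != 0.

Invalid: d/dx[G] - f = -x/(4*x**2 + 4), which is not 0.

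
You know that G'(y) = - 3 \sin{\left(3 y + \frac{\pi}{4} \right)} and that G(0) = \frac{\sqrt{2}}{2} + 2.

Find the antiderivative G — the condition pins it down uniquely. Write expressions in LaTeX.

Check a candidate G(y) by differentiating: d/dy[G] must match the given G'(y).
A general antiderivative is \cos{\left(3 y + \frac{\pi}{4} \right)} + C.
The condition gives C = \frac{\sqrt{2}}{2} + 2 - (\frac{\sqrt{2}}{2}) = 2.
So G(y) = \cos{\left(3 y + \frac{\pi}{4} \right)} + 2.
Check: d/dy[\cos{\left(3 y + \frac{\pi}{4} \right)} + 2] = - 3 \sin{\left(3 y + \frac{\pi}{4} \right)} = G'(y).

G(y) = \cos{\left(3 y + \frac{\pi}{4} \right)} + 2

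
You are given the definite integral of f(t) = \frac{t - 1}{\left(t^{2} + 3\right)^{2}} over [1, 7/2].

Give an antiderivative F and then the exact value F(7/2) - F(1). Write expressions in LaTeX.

Whatever form F(t) takes, F'(t) = f(t) is non-negotiable.
F(t) = \frac{- 3 t - \sqrt{3} \left(t^{2} + 3\right) \operatorname{atan}{\left(\frac{\sqrt{3} t}{3} \right)} - 9}{18 \left(t^{2} + 3\right)} is an antiderivative of f.
Check: d/dt[\frac{- 3 t - \sqrt{3} \left(t^{2} + 3\right) \operatorname{atan}{\left(\frac{\sqrt{3} t}{3} \right)} - 9}{18 \left(t^{2} + 3\right)}] = \frac{t - 1}{t^{4} + 6 t^{2} + 9}, which equals f(t).
F(7/2) = - \frac{\sqrt{3} \operatorname{atan}{\left(\frac{7 \sqrt{3}}{6} \right)}}{18} - \frac{13}{183}; F(1) = - \frac{1}{6} - \frac{\sqrt{3} \pi}{108}.
Integral = F(7/2) - F(1) = - \frac{\sqrt{3} \operatorname{atan}{\left(\frac{7 \sqrt{3}}{6} \right)}}{18} + \frac{\sqrt{3} \pi}{108} + \frac{35}{366}.

Antiderivative: F(t) = \frac{- 3 t - \sqrt{3} \left(t^{2} + 3\right) \operatorname{atan}{\left(\frac{\sqrt{3} t}{3} \right)} - 9}{18 \left(t^{2} + 3\right)}; value = - \frac{\sqrt{3} \operatorname{atan}{\left(\frac{7 \sqrt{3}}{6} \right)}}{18} + \frac{\sqrt{3} \pi}{108} + \frac{35}{366}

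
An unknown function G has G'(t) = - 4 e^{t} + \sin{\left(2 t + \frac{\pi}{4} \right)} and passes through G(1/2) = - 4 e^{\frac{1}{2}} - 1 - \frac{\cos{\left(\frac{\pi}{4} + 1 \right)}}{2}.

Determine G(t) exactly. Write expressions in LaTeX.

G(t) = - \frac{8 e^{t} + \cos{\left(2 t + \frac{\pi}{4} \right)} + 2}{2}

The integrand splits into summands that can be handled one at a time.
A general antiderivative is - 4 e^{t} - \frac{\cos{\left(2 t + \frac{\pi}{4} \right)}}{2} + C.
The condition gives C = - 4 e^{\frac{1}{2}} - 1 - \frac{\cos{\left(\frac{\pi}{4} + 1 \right)}}{2} - (- 4 e^{\frac{1}{2}} - \frac{\cos{\left(\frac{\pi}{4} + 1 \right)}}{2}) = -1.
So G(t) = - \frac{8 e^{t} + \cos{\left(2 t + \frac{\pi}{4} \right)} + 2}{2}.
Check: d/dt[- \frac{8 e^{t} + \cos{\left(2 t + \frac{\pi}{4} \right)} + 2}{2}] = - 4 e^{t} + \sin{\left(2 t + \frac{\pi}{4} \right)} = G'(t).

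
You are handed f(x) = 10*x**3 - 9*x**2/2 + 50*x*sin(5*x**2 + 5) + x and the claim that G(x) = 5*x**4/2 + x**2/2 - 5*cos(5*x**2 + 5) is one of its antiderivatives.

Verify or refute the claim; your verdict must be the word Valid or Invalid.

Invalid: d/dx[G] - f = 9*x**2/2, which is not 0.

d/dx[G] = 10*x**3 + 50*x*sin(5*x**2 + 5) + x
d/dx[G] - f(x) = 9*x**2/2 != 0.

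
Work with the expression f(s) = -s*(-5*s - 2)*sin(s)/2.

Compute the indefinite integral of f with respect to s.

For F(s) to be correct the identity F'(s) - f(s) = 0 must hold.
Check: d/ds[-5*s**2*cos(s)/2 + 5*s*sin(s) - s*cos(s) + sin(s) + 5*cos(s)] = 5*s**2*sin(s)/2 + s*sin(s), which equals f(s).

F(s) = -5*s**2*cos(s)/2 + 5*s*sin(s) - s*cos(s) + sin(s) + 5*cos(s) + C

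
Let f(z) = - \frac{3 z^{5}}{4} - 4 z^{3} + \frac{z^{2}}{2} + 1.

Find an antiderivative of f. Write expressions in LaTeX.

An antiderivative is F(z) = - \frac{z^{6}}{8} - z^{4} + \frac{z^{3}}{6} + z.

The integrand splits into summands that can be handled one at a time.
Check: d/dz[- \frac{z^{6}}{8} - z^{4} + \frac{z^{3}}{6} + z] = - \frac{3 z^{5}}{4} - 4 z^{3} + \frac{z^{2}}{2} + 1 = f(z).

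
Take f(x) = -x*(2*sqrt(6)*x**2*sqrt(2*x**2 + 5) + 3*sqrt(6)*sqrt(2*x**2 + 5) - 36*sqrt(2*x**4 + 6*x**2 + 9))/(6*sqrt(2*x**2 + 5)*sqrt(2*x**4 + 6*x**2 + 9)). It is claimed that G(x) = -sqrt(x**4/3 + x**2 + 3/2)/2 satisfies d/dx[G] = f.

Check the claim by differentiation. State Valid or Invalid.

Invalid: d/dx[G] - f = -6*x/sqrt(2*x**2 + 5), which is not 0.

d/dx[G] = (-2*sqrt(6)*x**3 - 3*sqrt(6)*x)/(6*sqrt(2*x**4 + 6*x**2 + 9))
d/dx[G] - f(x) = -6*x/sqrt(2*x**2 + 5) != 0.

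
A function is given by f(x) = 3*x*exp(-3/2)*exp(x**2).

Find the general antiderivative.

f matches the chain-rule pattern g'(h)*h' with inner function h(x) = x**2 - 3/2; substituting u = h(x) collapses the integral.
Check: d/dx[3*exp(-3/2)*exp(x**2)/2] = 3*x*exp(-3/2)*exp(x**2) = f(x).

F(x) = 3*exp(-3/2)*exp(x**2)/2 + C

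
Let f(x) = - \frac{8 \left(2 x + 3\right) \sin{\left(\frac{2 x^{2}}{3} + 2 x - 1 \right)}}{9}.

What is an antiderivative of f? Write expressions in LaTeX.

The substitution u = \frac{2 x^{2}}{3} + 2 x - 1 works: f is exactly (dF/du)*(du/dx) for that inner function.
Check: d/dx[\frac{4 \cos{\left(\frac{2 x^{2}}{3} + 2 x - 1 \right)}}{3}] = - \frac{16 x \sin{\left(\frac{2 x^{2}}{3} + 2 x - 1 \right)}}{9} - \frac{8 \sin{\left(\frac{2 x^{2}}{3} + 2 x - 1 \right)}}{3}, which equals f(x).

An antiderivative is F(x) = \frac{4 \cos{\left(\frac{2 x^{2}}{3} + 2 x - 1 \right)}}{3}.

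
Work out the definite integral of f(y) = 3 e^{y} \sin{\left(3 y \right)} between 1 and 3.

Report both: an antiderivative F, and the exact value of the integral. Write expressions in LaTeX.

Antiderivative: F(y) = \frac{3 e^{y} \sin{\left(3 y \right)}}{10} - \frac{9 e^{y} \cos{\left(3 y \right)}}{10}; value = \frac{9 e \cos{\left(3 \right)}}{10} - \frac{3 e \sin{\left(3 \right)}}{10} + \frac{3 e^{3} \sin{\left(9 \right)}}{10} - \frac{9 e^{3} \cos{\left(9 \right)}}{10}

Check any antiderivative F(y) by computing F'(y) and comparing it with f(y).
F(y) = \frac{3 e^{y} \sin{\left(3 y \right)}}{10} - \frac{9 e^{y} \cos{\left(3 y \right)}}{10} is an antiderivative of f.
Check: d/dy[\frac{3 e^{y} \sin{\left(3 y \right)}}{10} - \frac{9 e^{y} \cos{\left(3 y \right)}}{10}] = 3 e^{y} \sin{\left(3 y \right)} = f(y).
F(3) = \frac{3 e^{3} \sin{\left(9 \right)}}{10} - \frac{9 e^{3} \cos{\left(9 \right)}}{10}; F(1) = \frac{3 e \sin{\left(3 \right)}}{10} - \frac{9 e \cos{\left(3 \right)}}{10}.
Integral = F(3) - F(1) = \frac{9 e \cos{\left(3 \right)}}{10} - \frac{3 e \sin{\left(3 \right)}}{10} + \frac{3 e^{3} \sin{\left(9 \right)}}{10} - \frac{9 e^{3} \cos{\left(9 \right)}}{10}.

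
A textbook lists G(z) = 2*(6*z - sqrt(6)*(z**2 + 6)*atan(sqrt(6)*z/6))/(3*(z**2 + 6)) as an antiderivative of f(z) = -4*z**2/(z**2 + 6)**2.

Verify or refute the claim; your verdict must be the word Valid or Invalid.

d/dz[G] = -8*z**2/(z**4 + 12*z**2 + 36)
d/dz[G] - f(z) = -4*z**2/(z**4 + 12*z**2 + 36) != 0.

Invalid: d/dz[G] - f = -4*z**2/(z**4 + 12*z**2 + 36), which is not 0.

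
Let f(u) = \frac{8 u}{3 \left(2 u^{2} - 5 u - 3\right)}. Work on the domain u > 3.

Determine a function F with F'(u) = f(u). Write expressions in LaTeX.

Factor the denominator (3 \left(u - 3\right) \left(2 u + 1\right)) and decompose: f = \frac{8}{21 \left(2 u + 1\right)} + \frac{8}{7 \left(u - 3\right)}; each piece integrates to a log, atan, or power term.
Check: d/du[\frac{8 \log{\left(u - 3 \right)}}{7} + \frac{4 \log{\left(u + \frac{1}{2} \right)}}{21}] = \frac{8 u}{6 u^{2} - 15 u - 9}, which equals f(u).

An antiderivative is F(u) = \frac{8 \log{\left(u - 3 \right)}}{7} + \frac{4 \log{\left(u + \frac{1}{2} \right)}}{21}.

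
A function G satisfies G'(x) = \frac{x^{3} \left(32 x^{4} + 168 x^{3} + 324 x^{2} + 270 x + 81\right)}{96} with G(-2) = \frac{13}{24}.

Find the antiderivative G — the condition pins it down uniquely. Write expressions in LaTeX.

G(x) = \frac{16 x^{8} + 96 x^{7} + 216 x^{6} + 216 x^{5} + 81 x^{4} + 192}{384}

The substitution u = \frac{x^{2}}{2} + \frac{3 x}{4} works: G'(x) is exactly (dG/du)*(du/dx) for that inner function.
A general antiderivative is \frac{2 \left(\frac{x^{2}}{2} + \frac{3 x}{4}\right)^{4}}{3} + C.
The condition gives C = \frac{13}{24} - (\frac{1}{24}) = \frac{1}{2}.
So G(x) = \frac{16 x^{8} + 96 x^{7} + 216 x^{6} + 216 x^{5} + 81 x^{4} + 192}{384}.
Check: d/dx[\frac{16 x^{8} + 96 x^{7} + 216 x^{6} + 216 x^{5} + 81 x^{4} + 192}{384}] = \frac{x^{7}}{3} + \frac{7 x^{6}}{4} + \frac{27 x^{5}}{8} + \frac{45 x^{4}}{16} + \frac{27 x^{3}}{32}, which equals G'(x).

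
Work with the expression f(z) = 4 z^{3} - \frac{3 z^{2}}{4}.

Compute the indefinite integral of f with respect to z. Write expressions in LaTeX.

Integrate term by term and add the pieces.
Check: d/dz[z^{4} - \frac{z^{3}}{4}] = 4 z^{3} - \frac{3 z^{2}}{4} = f(z).

F(z) = z^{4} - \frac{z^{3}}{4} + C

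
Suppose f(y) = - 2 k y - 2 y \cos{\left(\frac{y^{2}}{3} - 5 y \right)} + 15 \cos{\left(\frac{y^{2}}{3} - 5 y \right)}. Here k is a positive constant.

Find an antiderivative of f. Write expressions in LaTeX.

An antiderivative is F(y) = - k y^{2} - 3 \sin{\left(\frac{y^{2}}{3} - 5 y \right)}.

Integrate term by term and add the pieces.
Check: d/dy[- k y^{2} - 3 \sin{\left(\frac{y^{2}}{3} - 5 y \right)}] = - 2 k y - 2 y \cos{\left(\frac{y^{2}}{3} - 5 y \right)} + 15 \cos{\left(\frac{y^{2}}{3} - 5 y \right)} = f(y).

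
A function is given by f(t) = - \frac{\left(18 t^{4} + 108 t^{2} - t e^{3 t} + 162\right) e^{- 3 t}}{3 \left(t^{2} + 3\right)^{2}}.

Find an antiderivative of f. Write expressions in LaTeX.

An antiderivative is F(t) = 2 e^{- 3 t} - \frac{1}{3 \left(2 t^{2} + 6\right)}.

A first test for any F(t): its t-derivative must equal f(t) identically.
Check: d/dt[2 e^{- 3 t} - \frac{1}{3 \left(2 t^{2} + 6\right)}] = \frac{- 18 t^{4} - 108 t^{2} + t e^{3 t} - 162}{3 t^{4} e^{3 t} + 18 t^{2} e^{3 t} + 27 e^{3 t}}, which equals f(t).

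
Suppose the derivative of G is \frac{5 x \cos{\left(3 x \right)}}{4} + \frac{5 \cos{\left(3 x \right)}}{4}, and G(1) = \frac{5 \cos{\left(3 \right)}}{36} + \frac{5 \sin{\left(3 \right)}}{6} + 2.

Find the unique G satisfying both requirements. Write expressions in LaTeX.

G(x) = \frac{5 x \sin{\left(3 x \right)}}{12} + \frac{5 \sin{\left(3 x \right)}}{12} + \frac{5 \cos{\left(3 x \right)}}{36} + 2

Integrate term by term and add the pieces.
A general antiderivative is \frac{5 x \sin{\left(3 x \right)}}{12} + \frac{5 \sin{\left(3 x \right)}}{12} + \frac{5 \cos{\left(3 x \right)}}{36} + C.
The condition gives C = \frac{5 \cos{\left(3 \right)}}{36} + \frac{5 \sin{\left(3 \right)}}{6} + 2 - (\frac{5 \cos{\left(3 \right)}}{36} + \frac{5 \sin{\left(3 \right)}}{6}) = 2.
So G(x) = \frac{5 x \sin{\left(3 x \right)}}{12} + \frac{5 \sin{\left(3 x \right)}}{12} + \frac{5 \cos{\left(3 x \right)}}{36} + 2.
Check: d/dx[\frac{5 x \sin{\left(3 x \right)}}{12} + \frac{5 \sin{\left(3 x \right)}}{12} + \frac{5 \cos{\left(3 x \right)}}{36} + 2] = \frac{5 x \cos{\left(3 x \right)}}{4} + \frac{5 \cos{\left(3 x \right)}}{4} = G'(x).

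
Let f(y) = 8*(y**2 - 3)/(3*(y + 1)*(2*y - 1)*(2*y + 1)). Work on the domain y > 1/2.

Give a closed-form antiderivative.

Factor the denominator (3*(y + 1)*(2*y - 1)*(2*y + 1)) and decompose: f = 22/(3*(2*y + 1)) - 22/(9*(2*y - 1)) - 16/(9*(y + 1)); each piece integrates to a log, atan, or power term.
Check: d/dy[(-11*log(y - 1/2) + 33*log(y + 1/2) - 16*log(y + 1))/9] = (8*y**2 - 24)/(12*y**3 + 12*y**2 - 3*y - 3), which equals f(y).

An antiderivative is F(y) = (-11*log(y - 1/2) + 33*log(y + 1/2) - 16*log(y + 1))/9.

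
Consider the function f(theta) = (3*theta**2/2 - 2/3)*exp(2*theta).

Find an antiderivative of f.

An antiderivative is F(theta) = 3*theta**2*exp(2*theta)/4 - 3*theta*exp(2*theta)/4 + exp(2*theta)/24.

f has the shape u'v + uv' for u = 3*theta**2/4 - 3*theta/4 + 1/24 and v = exp(2*theta) — it is the derivative of the product u*v.
Check: d/dtheta[3*theta**2*exp(2*theta)/4 - 3*theta*exp(2*theta)/4 + exp(2*theta)/24] = 3*theta**2*exp(2*theta)/2 - 2*exp(2*theta)/3, which equals f(theta).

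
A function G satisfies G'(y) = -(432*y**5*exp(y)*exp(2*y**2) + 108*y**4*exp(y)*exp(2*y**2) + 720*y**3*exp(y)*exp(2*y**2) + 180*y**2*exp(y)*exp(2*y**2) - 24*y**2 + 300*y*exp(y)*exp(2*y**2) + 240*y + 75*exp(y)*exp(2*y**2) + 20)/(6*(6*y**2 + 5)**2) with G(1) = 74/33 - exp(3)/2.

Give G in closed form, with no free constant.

For G(y) to be correct, d/dy[G] must agree with the stated G'(y) identically.
A general antiderivative is (5/3 - y/3)/(3*y**2 + 5/2) - exp(2*y**2 + y)/2 + C.
The condition gives C = 74/33 - exp(3)/2 - (8/33 - exp(3)/2) = 2.
So G(y) = (5/3 - y/3)/(3*y**2 + 5/2) - exp(2*y**2 + y)/2 + 2.
Check: d/dy[(5/3 - y/3)/(3*y**2 + 5/2) - exp(2*y**2 + y)/2 + 2] = (-432*y**5*exp(y)*exp(2*y**2) - 108*y**4*exp(y)*exp(2*y**2) - 720*y**3*exp(y)*exp(2*y**2) - 180*y**2*exp(y)*exp(2*y**2) + 24*y**2 - 300*y*exp(y)*exp(2*y**2) - 240*y - 75*exp(y)*exp(2*y**2) - 20)/(216*y**4 + 360*y**2 + 150), which equals G'(y).

G(y) = (5/3 - y/3)/(3*y**2 + 5/2) - exp(2*y**2 + y)/2 + 2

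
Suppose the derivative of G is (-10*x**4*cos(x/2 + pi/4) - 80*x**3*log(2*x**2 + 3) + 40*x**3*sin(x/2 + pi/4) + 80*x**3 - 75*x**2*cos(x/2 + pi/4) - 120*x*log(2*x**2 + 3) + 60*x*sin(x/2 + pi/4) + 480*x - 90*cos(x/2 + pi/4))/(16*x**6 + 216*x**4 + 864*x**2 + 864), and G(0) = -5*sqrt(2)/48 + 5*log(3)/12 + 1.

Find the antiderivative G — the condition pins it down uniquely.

G(x) = (4*x**2 + 10*log(2*x**2 + 3) - 5*sin(x/2 + pi/4) + 24)/(4*(x**2 + 6))

G'(x) has the shape u'v + uv' for u = -5/(4*(x**2/2 + 3)) and v = -log(2*x**2 + 3) + sin(x/2 + pi/4)/2 — it is the derivative of the product u*v.
A general antiderivative is -5*(-log(2*x**2 + 3) + sin(x/2 + pi/4)/2)/(4*(x**2/2 + 3)) + C.
The condition gives C = -5*sqrt(2)/48 + 5*log(3)/12 + 1 - (-5*sqrt(2)/48 + 5*log(3)/12) = 1.
So G(x) = (4*x**2 + 10*log(2*x**2 + 3) - 5*sin(x/2 + pi/4) + 24)/(4*(x**2 + 6)).
Check: d/dx[(4*x**2 + 10*log(2*x**2 + 3) - 5*sin(x/2 + pi/4) + 24)/(4*(x**2 + 6))] = (-10*x**4*cos(x/2 + pi/4) - 80*x**3*log(2*x**2 + 3) + 40*x**3*sin(x/2 + pi/4) + 80*x**3 - 75*x**2*cos(x/2 + pi/4) - 120*x*log(2*x**2 + 3) + 60*x*sin(x/2 + pi/4) + 480*x - 90*cos(x/2 + pi/4))/(16*x**6 + 216*x**4 + 864*x**2 + 864) = G'(x).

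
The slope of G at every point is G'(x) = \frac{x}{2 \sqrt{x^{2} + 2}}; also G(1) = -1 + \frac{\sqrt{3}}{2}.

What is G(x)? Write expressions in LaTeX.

G'(x) matches the chain-rule pattern g'(h)*h' with inner function h(x) = x^{2} + 2; substituting u = h(x) collapses the integral.
A general antiderivative is \frac{\sqrt{x^{2} + 2}}{2} + C.
The condition gives C = -1 + \frac{\sqrt{3}}{2} - (\frac{\sqrt{3}}{2}) = -1.
So G(x) = \frac{\sqrt{x^{2} + 2} - 2}{2}.
Check: d/dx[\frac{\sqrt{x^{2} + 2} - 2}{2}] = \frac{x}{2 \sqrt{x^{2} + 2}} = G'(x).

G(x) = \frac{\sqrt{x^{2} + 2} - 2}{2}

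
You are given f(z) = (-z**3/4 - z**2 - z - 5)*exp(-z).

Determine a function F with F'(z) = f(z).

f has the shape u'v + uv' for u = z**3/4 + 7*z**2/4 + 9*z/2 + 19/2 and v = exp(-z) — it is the derivative of the product u*v.
Check: d/dz[(z**3 + 7*z**2 + 18*z + 38)*exp(-z)/4] = (-z**3 - 4*z**2 - 4*z - 20)*exp(-z)/4, which equals f(z).

An antiderivative is F(z) = (z**3 + 7*z**2 + 18*z + 38)*exp(-z)/4.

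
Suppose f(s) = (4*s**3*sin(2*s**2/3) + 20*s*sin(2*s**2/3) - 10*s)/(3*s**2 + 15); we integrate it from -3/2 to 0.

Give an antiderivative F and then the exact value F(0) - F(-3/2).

An antiderivative F(s) passes only if d/ds[F] lands on f(s) exactly.
F(s) = -(5*log(s**2 + 5) + 3*cos(2*s**2/3))/3 is an antiderivative of f.
Check: d/ds[-(5*log(s**2 + 5) + 3*cos(2*s**2/3))/3] = (4*s**3*sin(2*s**2/3) + 20*s*sin(2*s**2/3) - 10*s)/(3*s**2 + 15) = f(s).
F(0) = -5*log(5)/3 - 1; F(-3/2) = -5*log(29/4)/3 - cos(3/2).
Integral = F(0) - F(-3/2) = -5*log(5)/3 - 1 + cos(3/2) + 5*log(29/4)/3.

Antiderivative: F(s) = -(5*log(s**2 + 5) + 3*cos(2*s**2/3))/3; value = -5*log(5)/3 - 1 + cos(3/2) + 5*log(29/4)/3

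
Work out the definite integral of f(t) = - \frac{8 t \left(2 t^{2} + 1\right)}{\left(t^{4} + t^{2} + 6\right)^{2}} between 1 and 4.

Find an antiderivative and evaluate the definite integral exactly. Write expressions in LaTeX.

f matches the chain-rule pattern g'(h)*h' with inner function h(t) = \frac{t^{4}}{2} + \frac{t^{2}}{2} + 3; substituting u = h(t) collapses the integral.
F(t) = \frac{2}{\frac{t^{4}}{2} + \frac{t^{2}}{2} + 3} is an antiderivative of f.
Check: d/dt[\frac{2}{\frac{t^{4}}{2} + \frac{t^{2}}{2} + 3}] = \frac{- 16 t^{3} - 8 t}{t^{8} + 2 t^{6} + 13 t^{4} + 12 t^{2} + 36}, which equals f(t).
F(4) = \frac{2}{139}; F(1) = \frac{1}{2}.
Integral = F(4) - F(1) = - \frac{135}{278}.

Antiderivative: F(t) = \frac{2}{\frac{t^{4}}{2} + \frac{t^{2}}{2} + 3}; value = - \frac{135}{278}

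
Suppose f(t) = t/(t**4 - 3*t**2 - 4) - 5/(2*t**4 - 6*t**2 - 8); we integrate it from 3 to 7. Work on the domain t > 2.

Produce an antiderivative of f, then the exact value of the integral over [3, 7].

The denominator factors as 2*(t - 2)*(t + 2)*(t**2 + 1); partial fractions split f into directly integrable pieces: -(2*t - 5)/(10*(t**2 + 1)) + 9/(40*(t + 2)) - 1/(40*(t - 2)).
F(t) = -log(t - 2)/40 + 9*log(t + 2)/40 - log(t**2 + 1)/10 + atan(t)/2 is an antiderivative of f.
Check: d/dt[-log(t - 2)/40 + 9*log(t + 2)/40 - log(t**2 + 1)/10 + atan(t)/2] = (2*t - 5)/(2*t**4 - 6*t**2 - 8), which equals f(t).
F(7) = -log(50)/10 - log(5)/40 + 9*log(9)/40 + atan(7)/2; F(3) = -log(10)/10 + 9*log(5)/40 + atan(3)/2.
Integral = F(7) - F(3) = -atan(3)/2 - log(5)/4 - log(50)/10 + log(10)/10 + 9*log(9)/40 + atan(7)/2.

Antiderivative: F(t) = -log(t - 2)/40 + 9*log(t + 2)/40 - log(t**2 + 1)/10 + atan(t)/2; value = -atan(3)/2 - log(5)/4 - log(50)/10 + log(10)/10 + 9*log(9)/40 + atan(7)/2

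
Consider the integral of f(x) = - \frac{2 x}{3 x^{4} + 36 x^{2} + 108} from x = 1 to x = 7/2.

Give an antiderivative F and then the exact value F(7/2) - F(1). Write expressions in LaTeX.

Antiderivative: F(x) = \frac{1}{3 x^{2} + 18}; value = - \frac{15}{511}

The substitution u = x^{2} + 6 works: f is exactly (dF/du)*(du/dx) for that inner function.
F(x) = \frac{1}{3 x^{2} + 18} is an antiderivative of f.
Check: d/dx[\frac{1}{3 x^{2} + 18}] = - \frac{2 x}{3 x^{4} + 36 x^{2} + 108} = f(x).
F(7/2) = \frac{4}{219}; F(1) = \frac{1}{21}.
Integral = F(7/2) - F(1) = - \frac{15}{511}.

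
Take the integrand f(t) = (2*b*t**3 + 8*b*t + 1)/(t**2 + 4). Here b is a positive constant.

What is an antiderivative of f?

An antiderivative is F(t) = (2*b*t**2 + atan(t/2))/2.

Check any antiderivative F(t) by computing F'(t) and comparing it with f(t).
Check: d/dt[(2*b*t**2 + atan(t/2))/2] = (2*b*t**3 + 8*b*t + 1)/(t**2 + 4) = f(t).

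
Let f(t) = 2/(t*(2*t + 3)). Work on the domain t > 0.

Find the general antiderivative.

F(t) = 2*log(t)/3 - 2*log(t + 3/2)/3 + C

Factor the denominator (t*(2*t + 3)) and decompose: f = -4/(3*(2*t + 3)) + 2/(3*t); each piece integrates to a log, atan, or power term.
Check: d/dt[2*log(t)/3 - 2*log(t + 3/2)/3] = 2/(2*t**2 + 3*t), which equals f(t).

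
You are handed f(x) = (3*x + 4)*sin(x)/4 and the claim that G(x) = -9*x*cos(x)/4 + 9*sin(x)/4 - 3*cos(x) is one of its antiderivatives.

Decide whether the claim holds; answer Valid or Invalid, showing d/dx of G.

d/dx[G] = 9*x*sin(x)/4 + 3*sin(x)
d/dx[G] - f(x) = 3*x*sin(x)/2 + 2*sin(x) != 0.

Invalid: d/dx[G] - f = 3*x*sin(x)/2 + 2*sin(x), which is not 0.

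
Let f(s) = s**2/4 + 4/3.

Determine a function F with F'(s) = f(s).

An antiderivative is F(s) = s**3/12 + 4*s/3.

A first test for any F(s): its s-derivative must equal f(s) identically.
Check: d/ds[s**3/12 + 4*s/3] = s**2/4 + 4/3 = f(s).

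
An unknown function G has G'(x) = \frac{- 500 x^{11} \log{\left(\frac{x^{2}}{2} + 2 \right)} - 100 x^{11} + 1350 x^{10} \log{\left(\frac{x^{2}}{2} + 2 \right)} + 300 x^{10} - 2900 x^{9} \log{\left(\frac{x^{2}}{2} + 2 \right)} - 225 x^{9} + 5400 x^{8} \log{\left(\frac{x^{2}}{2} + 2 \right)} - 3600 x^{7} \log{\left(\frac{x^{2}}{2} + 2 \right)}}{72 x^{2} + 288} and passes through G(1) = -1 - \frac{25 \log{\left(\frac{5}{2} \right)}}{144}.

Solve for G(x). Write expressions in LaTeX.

G(x) = \frac{- 25 x^{8} \left(2 x - 3\right)^{2} \log{\left(\frac{x^{2}}{2} + 2 \right)} - 144}{144}

Recover the given G'(x) by differentiating a candidate G(x); any mismatch rules it out.
A general antiderivative is - \frac{25 x^{6} \left(\frac{2 x^{2}}{3} - x\right)^{2} \log{\left(\frac{x^{2}}{2} + 2 \right)}}{16} + C.
The condition gives C = -1 - \frac{25 \log{\left(\frac{5}{2} \right)}}{144} - (- \frac{25 \log{\left(\frac{5}{2} \right)}}{144}) = -1.
So G(x) = \frac{- 25 x^{8} \left(2 x - 3\right)^{2} \log{\left(\frac{x^{2}}{2} + 2 \right)} - 144}{144}.
Check: d/dx[\frac{- 25 x^{8} \left(2 x - 3\right)^{2} \log{\left(\frac{x^{2}}{2} + 2 \right)} - 144}{144}] = \frac{- 500 x^{11} \log{\left(\frac{x^{2}}{2} + 2 \right)} - 100 x^{11} + 1350 x^{10} \log{\left(\frac{x^{2}}{2} + 2 \right)} + 300 x^{10} - 2900 x^{9} \log{\left(\frac{x^{2}}{2} + 2 \right)} - 225 x^{9} + 5400 x^{8} \log{\left(\frac{x^{2}}{2} + 2 \right)} - 3600 x^{7} \log{\left(\frac{x^{2}}{2} + 2 \right)}}{72 x^{2} + 288} = G'(x).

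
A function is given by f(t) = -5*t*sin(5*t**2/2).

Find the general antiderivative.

The substitution u = 5*t**2/2 works: f is exactly (dF/du)*(du/dt) for that inner function.
Check: d/dt[cos(5*t**2/2)] = -5*t*sin(5*t**2/2) = f(t).

F(t) = cos(5*t**2/2) + C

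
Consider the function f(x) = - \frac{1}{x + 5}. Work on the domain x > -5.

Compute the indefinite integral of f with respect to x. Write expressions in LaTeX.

F(x) = - \log{\left(x + 5 \right)} + C

Check any antiderivative F(x) by computing F'(x) and comparing it with f(x).
Check: d/dx[- \log{\left(x + 5 \right)}] = - \frac{1}{x + 5} = f(x).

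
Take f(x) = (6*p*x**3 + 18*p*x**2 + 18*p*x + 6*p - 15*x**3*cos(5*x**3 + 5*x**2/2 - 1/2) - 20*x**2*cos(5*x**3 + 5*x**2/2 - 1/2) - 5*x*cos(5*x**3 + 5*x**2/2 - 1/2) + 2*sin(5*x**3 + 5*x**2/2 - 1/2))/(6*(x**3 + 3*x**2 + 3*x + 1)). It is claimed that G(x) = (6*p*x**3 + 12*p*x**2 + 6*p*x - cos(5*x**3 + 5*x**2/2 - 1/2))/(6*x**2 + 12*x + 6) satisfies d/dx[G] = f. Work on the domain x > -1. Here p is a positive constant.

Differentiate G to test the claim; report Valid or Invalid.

Invalid: d/dx[G] - f = (15*x**3*sin(5*x**3 + 5*x**2/2 - 1/2) + 15*x**3*cos(5*x**3 + 5*x**2/2 - 1/2) + 20*x**2*sin(5*x**3 + 5*x**2/2 - 1/2) + 20*x**2*cos(5*x**3 + 5*x**2/2 - 1/2) + 5*x*sin(5*x**3 + 5*x**2/2 - 1/2) + 5*x*cos(5*x**3 + 5*x**2/2 - 1/2) - 2*sin(5*x**3 + 5*x**2/2 - 1/2) + 2*cos(5*x**3 + 5*x**2/2 - 1/2))/(6*x**3 + 18*x**2 + 18*x + 6), which is not 0.

d/dx[G] = (6*p*x**3 + 18*p*x**2 + 18*p*x + 6*p + 15*x**3*sin(5*x**3 + 5*x**2/2 - 1/2) + 20*x**2*sin(5*x**3 + 5*x**2/2 - 1/2) + 5*x*sin(5*x**3 + 5*x**2/2 - 1/2) + 2*cos(5*x**3 + 5*x**2/2 - 1/2))/(6*x**3 + 18*x**2 + 18*x + 6)
d/dx[G] - f(x) = (15*x**3*sin(5*x**3 + 5*x**2/2 - 1/2) + 15*x**3*cos(5*x**3 + 5*x**2/2 - 1/2) + 20*x**2*sin(5*x**3 + 5*x**2/2 - 1/2) + 20*x**2*cos(5*x**3 + 5*x**2/2 - 1/2) + 5*x*sin(5*x**3 + 5*x**2/2 - 1/2) + 5*x*cos(5*x**3 + 5*x**2/2 - 1/2) - 2*sin(5*x**3 + 5*x**2/2 - 1/2) + 2*cos(5*x**3 + 5*x**2/2 - 1/2))/(6*x**3 + 18*x**2 + 18*x + 6) != 0.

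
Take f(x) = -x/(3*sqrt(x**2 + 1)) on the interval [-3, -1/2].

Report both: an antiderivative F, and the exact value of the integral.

f matches the chain-rule pattern g'(h)*h' with inner function h(x) = x**2 + 1; substituting u = h(x) collapses the integral.
F(x) = -sqrt(x**2 + 1)/3 is an antiderivative of f.
Check: d/dx[-sqrt(x**2 + 1)/3] = -x/(3*sqrt(x**2 + 1)) = f(x).
F(-1/2) = -sqrt(5)/6; F(-3) = -sqrt(10)/3.
Integral = F(-1/2) - F(-3) = -sqrt(5)/6 + sqrt(10)/3.

Antiderivative: F(x) = -sqrt(x**2 + 1)/3; value = -sqrt(5)/6 + sqrt(10)/3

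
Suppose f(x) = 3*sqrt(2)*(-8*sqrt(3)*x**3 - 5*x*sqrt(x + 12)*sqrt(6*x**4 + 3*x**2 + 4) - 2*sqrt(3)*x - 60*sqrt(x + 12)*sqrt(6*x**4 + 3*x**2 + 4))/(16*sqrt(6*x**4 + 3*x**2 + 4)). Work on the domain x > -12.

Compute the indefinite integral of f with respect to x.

F(x) = -(3*sqrt(2)*x**2*sqrt(x + 12) + 72*sqrt(2)*x*sqrt(x + 12) + 432*sqrt(2)*sqrt(x + 12) + sqrt(6)*sqrt(6*x**4 + 3*x**2 + 4))/8 + C

For F(x) to be correct the identity F'(x) - f(x) = 0 must hold.
Check: d/dx[-(3*sqrt(2)*x**2*sqrt(x + 12) + 72*sqrt(2)*x*sqrt(x + 12) + 432*sqrt(2)*sqrt(x + 12) + sqrt(6)*sqrt(6*x**4 + 3*x**2 + 4))/8] = (-24*sqrt(6)*x**3*sqrt(x + 12) - 15*sqrt(2)*x**2*sqrt(6*x**4 + 3*x**2 + 4) - 6*sqrt(6)*x*sqrt(x + 12) - 360*sqrt(2)*x*sqrt(6*x**4 + 3*x**2 + 4) - 2160*sqrt(2)*sqrt(6*x**4 + 3*x**2 + 4))/(16*sqrt(x + 12)*sqrt(6*x**4 + 3*x**2 + 4)), which equals f(x).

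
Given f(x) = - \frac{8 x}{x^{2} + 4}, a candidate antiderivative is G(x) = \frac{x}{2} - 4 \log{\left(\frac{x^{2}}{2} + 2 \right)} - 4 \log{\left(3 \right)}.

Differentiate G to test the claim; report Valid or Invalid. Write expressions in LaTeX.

Invalid: d/dx[G] - f = \frac{1}{2}, which is not 0.

d/dx[G] = \frac{x^{2} - 16 x + 4}{2 x^{2} + 8}
d/dx[G] - f(x) = \frac{1}{2} != 0.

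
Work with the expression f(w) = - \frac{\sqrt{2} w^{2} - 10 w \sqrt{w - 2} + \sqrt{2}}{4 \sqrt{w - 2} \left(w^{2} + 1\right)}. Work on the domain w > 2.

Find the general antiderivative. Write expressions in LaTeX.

F(w) = - \frac{\sqrt{2} \sqrt{w - 2}}{2} + \frac{5 \log{\left(w^{2} + 1 \right)}}{4} + C

Whatever form F(w) takes, F'(w) = f(w) is non-negotiable.
Check: d/dw[- \frac{\sqrt{2} \sqrt{w - 2}}{2} + \frac{5 \log{\left(w^{2} + 1 \right)}}{4}] = \frac{- \sqrt{2} w^{2} + 10 w \sqrt{w - 2} - \sqrt{2}}{4 w^{2} \sqrt{w - 2} + 4 \sqrt{w - 2}}, which equals f(w).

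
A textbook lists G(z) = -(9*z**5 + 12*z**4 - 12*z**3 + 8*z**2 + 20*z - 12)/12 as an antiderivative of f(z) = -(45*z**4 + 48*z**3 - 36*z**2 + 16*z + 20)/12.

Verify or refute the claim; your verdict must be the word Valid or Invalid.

d/dz[G] = -15*z**4/4 - 4*z**3 + 3*z**2 - 4*z/3 - 5/3
This equals f(z) exactly, so the claim holds.

Valid: G'(z) = f(z).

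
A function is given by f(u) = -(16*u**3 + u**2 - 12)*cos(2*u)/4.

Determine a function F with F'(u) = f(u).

An antiderivative is F(u) = -2*u**3*sin(2*u) - u**2*sin(2*u)/8 - 3*u**2*cos(2*u) + 3*u*sin(2*u) - u*cos(2*u)/8 + 25*sin(2*u)/16 + 3*cos(2*u)/2.

Differentiate the proposed F(u) back; it has to land on f(u) exactly.
Check: d/du[-2*u**3*sin(2*u) - u**2*sin(2*u)/8 - 3*u**2*cos(2*u) + 3*u*sin(2*u) - u*cos(2*u)/8 + 25*sin(2*u)/16 + 3*cos(2*u)/2] = -4*u**3*cos(2*u) - u**2*cos(2*u)/4 + 3*cos(2*u), which equals f(u).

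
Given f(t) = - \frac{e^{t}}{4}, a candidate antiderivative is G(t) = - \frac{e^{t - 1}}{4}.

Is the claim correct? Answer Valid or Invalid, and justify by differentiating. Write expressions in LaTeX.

Invalid: d/dt[G] - f = - \frac{e^{t}}{4 e} + \frac{e^{t}}{4}, which is not 0.

d/dt[G] = - \frac{e^{t}}{4 e}
d/dt[G] - f(t) = - \frac{e^{t}}{4 e} + \frac{e^{t}}{4} != 0.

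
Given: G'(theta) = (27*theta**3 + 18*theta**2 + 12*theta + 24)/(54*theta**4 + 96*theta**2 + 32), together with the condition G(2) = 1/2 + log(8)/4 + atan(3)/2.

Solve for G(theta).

Whatever form G(theta) takes, its d/dtheta must return the stated G'(theta).
A general antiderivative is log(3*theta**2/2 + 2)/4 + atan(3*theta/2)/2 + C.
The condition gives C = 1/2 + log(8)/4 + atan(3)/2 - (log(8)/4 + atan(3)/2) = 1/2.
So G(theta) = (log(3*theta**2/2 + 2) + 2*atan(3*theta/2) + 2)/4.
Check: d/dtheta[(log(3*theta**2/2 + 2) + 2*atan(3*theta/2) + 2)/4] = (27*theta**3 + 18*theta**2 + 12*theta + 24)/(54*theta**4 + 96*theta**2 + 32) = G'(theta).

G(theta) = (log(3*theta**2/2 + 2) + 2*atan(3*theta/2) + 2)/4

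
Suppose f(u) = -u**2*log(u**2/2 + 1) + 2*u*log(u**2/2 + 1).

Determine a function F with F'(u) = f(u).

Integrate term by term and add the pieces.
Check: d/du[2*u**3/9 - u**2 - 4*u/3 + (-u**3/3 + u**2)*log(u**2/2 + 1) + 2*log(u**2 + 2) + 4*sqrt(2)*atan(sqrt(2)*u/2)/3] = -u**2*log(u**2/2 + 1) + 2*u*log(u**2/2 + 1) = f(u).

An antiderivative is F(u) = 2*u**3/9 - u**2 - 4*u/3 + (-u**3/3 + u**2)*log(u**2/2 + 1) + 2*log(u**2 + 2) + 4*sqrt(2)*atan(sqrt(2)*u/2)/3.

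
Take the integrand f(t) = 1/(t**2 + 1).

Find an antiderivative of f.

An antiderivative is F(t) = atan(t).

For F(t) to be correct the identity F'(t) - f(t) = 0 must hold.
Check: d/dt[atan(t)] = 1/(t**2 + 1) = f(t).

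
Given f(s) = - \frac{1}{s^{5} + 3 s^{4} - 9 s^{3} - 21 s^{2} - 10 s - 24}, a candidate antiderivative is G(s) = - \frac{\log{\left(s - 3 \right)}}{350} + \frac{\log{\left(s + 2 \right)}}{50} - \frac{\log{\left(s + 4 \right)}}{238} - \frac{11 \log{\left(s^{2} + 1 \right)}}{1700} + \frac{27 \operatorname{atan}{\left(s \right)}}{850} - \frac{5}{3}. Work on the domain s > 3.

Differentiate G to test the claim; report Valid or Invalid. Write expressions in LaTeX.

Valid - differentiating G returns exactly f.

d/ds[G] = - \frac{1}{s^{5} + 3 s^{4} - 9 s^{3} - 21 s^{2} - 10 s - 24}
This equals f(s) exactly, so the claim holds.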